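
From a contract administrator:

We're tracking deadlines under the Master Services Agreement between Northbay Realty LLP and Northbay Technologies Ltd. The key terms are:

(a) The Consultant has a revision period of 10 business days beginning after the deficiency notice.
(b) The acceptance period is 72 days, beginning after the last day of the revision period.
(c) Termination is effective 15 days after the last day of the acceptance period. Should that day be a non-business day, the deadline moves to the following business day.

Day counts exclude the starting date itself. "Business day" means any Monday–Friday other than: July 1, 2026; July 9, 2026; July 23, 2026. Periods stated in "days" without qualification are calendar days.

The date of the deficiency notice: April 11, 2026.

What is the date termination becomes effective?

The last day of the revision period: 10 business days after Saturday, April 11, 2026, skipping weekends — Apr 13, Apr 14, Apr 15, Apr 16, Apr 17, Apr 20, Apr 21, Apr 22, Apr 23, Apr 24 — lands on Friday, April 24, 2026.
The last day of the acceptance period: April 24, 2026 + 72 days = July 5, 2026.
The date termination becomes effective: 15 calendar days after July 5, 2026 is July 20, 2026. July 20, 2026 is a Monday and is not a listed holiday, so no roll-forward applies.

July 20, 2026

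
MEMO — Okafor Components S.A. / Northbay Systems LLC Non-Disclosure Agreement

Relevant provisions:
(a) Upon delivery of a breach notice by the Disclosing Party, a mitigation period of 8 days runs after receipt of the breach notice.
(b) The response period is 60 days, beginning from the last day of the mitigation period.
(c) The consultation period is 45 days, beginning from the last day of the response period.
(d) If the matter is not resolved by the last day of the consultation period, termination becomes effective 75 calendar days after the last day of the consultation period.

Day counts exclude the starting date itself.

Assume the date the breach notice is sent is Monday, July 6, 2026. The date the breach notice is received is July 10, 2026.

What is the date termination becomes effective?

The last day of the mitigation period: July 10, 2026 + 8 days = July 18, 2026.
The last day of the response period: 60 calendar days after July 18, 2026 is September 16, 2026.
Adding 45 calendar days to September 16, 2026 gives October 31, 2026, which is the last day of the consultation period.
The date termination becomes effective: 75 calendar days after October 31, 2026 is January 14, 2027.

January 14, 2027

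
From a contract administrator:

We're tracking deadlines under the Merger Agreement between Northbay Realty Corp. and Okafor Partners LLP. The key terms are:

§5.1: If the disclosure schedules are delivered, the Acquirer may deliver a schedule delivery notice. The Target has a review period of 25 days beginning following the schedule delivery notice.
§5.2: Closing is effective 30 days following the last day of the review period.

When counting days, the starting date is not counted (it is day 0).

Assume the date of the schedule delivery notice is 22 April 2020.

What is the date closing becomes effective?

16 June 2020

Adding 25 calendar days to 22 April 2020 gives 17 May 2020, which is the last day of the review period.
The date closing becomes effective: 30 calendar days after 17 May 2020 is 16 June 2020.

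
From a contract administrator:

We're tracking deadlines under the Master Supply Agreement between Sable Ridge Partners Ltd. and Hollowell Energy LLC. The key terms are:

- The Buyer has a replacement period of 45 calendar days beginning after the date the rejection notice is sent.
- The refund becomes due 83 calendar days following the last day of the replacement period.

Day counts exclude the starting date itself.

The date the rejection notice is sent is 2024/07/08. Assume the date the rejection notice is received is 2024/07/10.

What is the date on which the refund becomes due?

The last day of the replacement period: 45 calendar days after 2024/07/08 is 2024/08/22.
The date on which the refund becomes due: 2024/08/22 + 83 days = 2024/11/13.

2024/11/13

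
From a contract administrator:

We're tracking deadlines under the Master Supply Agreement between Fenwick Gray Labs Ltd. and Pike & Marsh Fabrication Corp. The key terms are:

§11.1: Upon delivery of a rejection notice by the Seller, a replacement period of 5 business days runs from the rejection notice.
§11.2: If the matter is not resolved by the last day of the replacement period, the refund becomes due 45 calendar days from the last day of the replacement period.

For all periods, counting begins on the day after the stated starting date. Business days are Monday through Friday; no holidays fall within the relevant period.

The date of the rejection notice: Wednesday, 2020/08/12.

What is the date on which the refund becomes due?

2020/10/03

From Wednesday, 2020/08/12, 5 business days (Aug 13, Aug 14, Aug 17, Aug 18, Aug 19, skipping weekends) brings us to Wednesday, 2020/08/19, which is the last day of the replacement period.
Adding 45 calendar days to 2020/08/19 gives 2020/10/03, which is the date on which the refund becomes due.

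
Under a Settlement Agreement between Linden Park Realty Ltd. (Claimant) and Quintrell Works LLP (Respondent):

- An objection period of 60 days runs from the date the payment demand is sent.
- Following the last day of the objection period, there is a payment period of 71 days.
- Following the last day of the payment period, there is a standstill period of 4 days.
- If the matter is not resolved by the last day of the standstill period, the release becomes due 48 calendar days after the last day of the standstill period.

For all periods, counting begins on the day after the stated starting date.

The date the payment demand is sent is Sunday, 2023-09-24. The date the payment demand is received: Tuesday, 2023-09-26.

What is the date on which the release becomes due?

2024-03-25

The last day of the objection period: 60 calendar days after 2023-09-24 is 2023-11-23.
Adding 71 calendar days to 2023-11-23 gives 2024-02-02, which is the last day of the payment period.
Adding 4 calendar days to 2024-02-02 gives 2024-02-06, which is the last day of the standstill period.
The date on which the release becomes due: 2024-02-06 + 48 days = 2024-03-25.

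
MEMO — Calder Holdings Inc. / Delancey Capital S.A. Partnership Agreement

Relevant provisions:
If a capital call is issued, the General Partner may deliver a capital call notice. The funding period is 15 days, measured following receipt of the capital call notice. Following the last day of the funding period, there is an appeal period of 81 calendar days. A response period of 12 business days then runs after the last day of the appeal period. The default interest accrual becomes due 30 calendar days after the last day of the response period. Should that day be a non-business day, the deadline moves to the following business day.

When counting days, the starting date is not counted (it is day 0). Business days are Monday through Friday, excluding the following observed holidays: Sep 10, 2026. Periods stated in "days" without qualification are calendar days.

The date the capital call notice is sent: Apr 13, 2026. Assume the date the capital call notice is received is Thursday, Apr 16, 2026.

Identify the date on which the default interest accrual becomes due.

Sep 7, 2026

The last day of the funding period: 15 calendar days after Apr 16, 2026 is May 1, 2026.
The last day of the appeal period: 81 calendar days after May 1, 2026 is Jul 21, 2026.
From Tuesday, Jul 21, 2026, 12 business days (Jul 22, Jul 23, Jul 24, Jul 27, …, Aug 4, Aug 5, Aug 6, skipping weekends) brings us to Thursday, Aug 6, 2026, which is the last day of the response period.
The date on which the default interest accrual becomes due: Aug 6, 2026 + 30 days = Sep 5, 2026. That falls on a Saturday, so it rolls to the next business day, Monday, Sep 7, 2026.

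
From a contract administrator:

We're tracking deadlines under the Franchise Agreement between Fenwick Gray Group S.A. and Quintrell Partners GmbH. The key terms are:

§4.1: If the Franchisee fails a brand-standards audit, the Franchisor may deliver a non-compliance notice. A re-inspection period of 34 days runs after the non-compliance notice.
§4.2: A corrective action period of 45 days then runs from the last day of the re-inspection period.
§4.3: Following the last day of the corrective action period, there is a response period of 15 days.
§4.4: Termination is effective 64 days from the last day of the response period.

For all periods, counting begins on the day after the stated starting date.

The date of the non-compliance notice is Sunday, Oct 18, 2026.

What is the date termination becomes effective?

Mar 25, 2027

The last day of the re-inspection period: Oct 18, 2026 + 34 days = Nov 21, 2026.
The last day of the corrective action period: 45 calendar days after Nov 21, 2026 is Jan 5, 2027.
Adding 15 calendar days to Jan 5, 2027 gives Jan 20, 2027, which is the last day of the response period.
The date termination becomes effective: 64 calendar days after Jan 20, 2027 is Mar 25, 2027.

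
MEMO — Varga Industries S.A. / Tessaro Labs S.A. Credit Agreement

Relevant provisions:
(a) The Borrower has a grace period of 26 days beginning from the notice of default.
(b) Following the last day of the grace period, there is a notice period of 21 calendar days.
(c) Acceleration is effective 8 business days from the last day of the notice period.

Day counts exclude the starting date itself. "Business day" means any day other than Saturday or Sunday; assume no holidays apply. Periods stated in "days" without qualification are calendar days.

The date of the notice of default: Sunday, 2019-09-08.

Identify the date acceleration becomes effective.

Adding 26 calendar days to 2019-09-08 gives 2019-10-04, which is the last day of the grace period.
The last day of the notice period: 2019-10-04 + 21 days = 2019-10-25.
From Friday, 2019-10-25, 8 business days (Oct 28, Oct 29, Oct 30, Oct 31, Nov 1, Nov 4, Nov 5, Nov 6, skipping weekends) brings us to Wednesday, 2019-11-06, which is the date acceleration becomes effective.

2019-11-06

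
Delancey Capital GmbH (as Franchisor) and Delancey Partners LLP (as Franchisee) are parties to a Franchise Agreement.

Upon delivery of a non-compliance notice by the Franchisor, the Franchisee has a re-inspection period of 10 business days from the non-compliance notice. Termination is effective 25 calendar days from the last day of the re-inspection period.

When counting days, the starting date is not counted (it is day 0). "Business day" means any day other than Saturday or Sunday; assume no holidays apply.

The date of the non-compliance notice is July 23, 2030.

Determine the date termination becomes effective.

August 31, 2030

The last day of the re-inspection period: counting 10 business days from Tuesday, July 23, 2030 (Jul 24, Jul 25, Jul 26, Jul 29, Jul 30, Jul 31, Aug 1, Aug 2, Aug 5, Aug 6, skipping weekends) reaches Tuesday, August 6, 2030.
Adding 25 calendar days to August 6, 2030 gives August 31, 2030, which is the date termination becomes effective.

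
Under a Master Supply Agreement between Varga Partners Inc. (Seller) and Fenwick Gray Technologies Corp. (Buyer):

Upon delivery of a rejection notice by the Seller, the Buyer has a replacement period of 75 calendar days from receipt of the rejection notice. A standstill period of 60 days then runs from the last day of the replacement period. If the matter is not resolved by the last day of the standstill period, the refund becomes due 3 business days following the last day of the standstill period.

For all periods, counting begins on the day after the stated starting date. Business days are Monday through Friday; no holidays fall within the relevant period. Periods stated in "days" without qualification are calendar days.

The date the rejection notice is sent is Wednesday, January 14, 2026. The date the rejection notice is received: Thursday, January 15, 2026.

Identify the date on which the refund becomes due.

The last day of the replacement period: 75 calendar days after January 15, 2026 is March 31, 2026.
Adding 60 calendar days to March 31, 2026 gives May 30, 2026, which is the last day of the standstill period.
The date on which the refund becomes due: counting 3 business days from Saturday, May 30, 2026 (Jun 1, Jun 2, Jun 3, skipping weekends) reaches Wednesday, June 3, 2026.

June 3, 2026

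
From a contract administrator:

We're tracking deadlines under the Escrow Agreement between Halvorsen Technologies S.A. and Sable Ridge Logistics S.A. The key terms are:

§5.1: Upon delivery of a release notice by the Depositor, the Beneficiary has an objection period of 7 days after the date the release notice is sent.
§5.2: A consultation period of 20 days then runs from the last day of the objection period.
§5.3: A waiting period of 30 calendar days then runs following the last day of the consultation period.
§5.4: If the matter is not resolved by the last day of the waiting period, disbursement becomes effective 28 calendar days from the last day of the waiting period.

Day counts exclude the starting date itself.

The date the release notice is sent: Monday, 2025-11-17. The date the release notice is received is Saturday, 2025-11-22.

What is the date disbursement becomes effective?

2026-02-10

Adding 7 calendar days to 2025-11-17 gives 2025-11-24, which is the last day of the objection period.
Adding 20 calendar days to 2025-11-24 gives 2025-12-14, which is the last day of the consultation period.
The last day of the waiting period: 30 calendar days after 2025-12-14 is 2026-01-13.
The date disbursement becomes effective: 2026-01-13 + 28 days = 2026-02-10.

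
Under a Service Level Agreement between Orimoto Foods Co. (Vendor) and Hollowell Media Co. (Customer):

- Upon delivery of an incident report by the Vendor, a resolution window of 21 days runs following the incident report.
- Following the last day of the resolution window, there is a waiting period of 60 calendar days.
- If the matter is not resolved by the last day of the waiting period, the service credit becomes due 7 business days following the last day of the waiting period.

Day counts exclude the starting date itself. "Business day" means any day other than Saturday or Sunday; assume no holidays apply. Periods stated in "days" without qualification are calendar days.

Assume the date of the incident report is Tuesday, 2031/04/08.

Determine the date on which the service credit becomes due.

The last day of the resolution window: 2031/04/08 + 21 days = 2031/04/29.
The last day of the waiting period: 2031/04/29 + 60 days = 2031/06/28.
The date on which the service credit becomes due: counting 7 business days from Saturday, 2031/06/28 (Jun 30, Jul 1, Jul 2, Jul 3, Jul 4, Jul 7, Jul 8, skipping weekends) reaches Tuesday, 2031/07/08.

2031/07/08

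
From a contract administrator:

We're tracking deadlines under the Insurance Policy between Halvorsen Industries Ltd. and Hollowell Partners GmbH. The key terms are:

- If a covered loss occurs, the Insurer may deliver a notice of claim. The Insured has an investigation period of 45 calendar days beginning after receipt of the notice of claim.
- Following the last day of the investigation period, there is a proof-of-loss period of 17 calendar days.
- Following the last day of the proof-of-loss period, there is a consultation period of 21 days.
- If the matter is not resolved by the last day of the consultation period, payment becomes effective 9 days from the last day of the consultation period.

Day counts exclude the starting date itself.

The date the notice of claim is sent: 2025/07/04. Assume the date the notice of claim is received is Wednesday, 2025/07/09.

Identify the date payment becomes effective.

The last day of the investigation period: 45 calendar days after 2025/07/09 is 2025/08/23.
Adding 17 calendar days to 2025/08/23 gives 2025/09/09, which is the last day of the proof-of-loss period.
The last day of the consultation period: 2025/09/09 + 21 days = 2025/09/30.
Adding 9 calendar days to 2025/09/30 gives 2025/10/09, which is the date payment becomes effective.

2025/10/09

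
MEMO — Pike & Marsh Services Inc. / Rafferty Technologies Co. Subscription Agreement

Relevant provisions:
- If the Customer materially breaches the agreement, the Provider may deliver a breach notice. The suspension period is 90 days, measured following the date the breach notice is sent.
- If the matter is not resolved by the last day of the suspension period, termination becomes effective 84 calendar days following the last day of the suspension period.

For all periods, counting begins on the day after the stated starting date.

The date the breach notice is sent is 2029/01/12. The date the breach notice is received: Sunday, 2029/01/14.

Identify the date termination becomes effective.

2029/07/05

The last day of the suspension period: 90 calendar days after 2029/01/12 is 2029/04/12.
Adding 84 calendar days to 2029/04/12 gives 2029/07/05, which is the date termination becomes effective.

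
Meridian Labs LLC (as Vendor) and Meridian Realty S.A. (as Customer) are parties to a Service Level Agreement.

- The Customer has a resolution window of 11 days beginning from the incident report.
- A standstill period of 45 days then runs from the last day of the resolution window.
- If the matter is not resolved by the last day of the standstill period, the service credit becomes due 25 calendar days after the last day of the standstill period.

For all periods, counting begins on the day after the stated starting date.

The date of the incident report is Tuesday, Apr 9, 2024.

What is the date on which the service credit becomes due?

Adding 11 calendar days to Apr 9, 2024 gives Apr 20, 2024, which is the last day of the resolution window.
The last day of the standstill period: 45 calendar days after Apr 20, 2024 is Jun 4, 2024.
The date on which the service credit becomes due: Jun 4, 2024 + 25 days = Jun 29, 2024.

Jun 29, 2024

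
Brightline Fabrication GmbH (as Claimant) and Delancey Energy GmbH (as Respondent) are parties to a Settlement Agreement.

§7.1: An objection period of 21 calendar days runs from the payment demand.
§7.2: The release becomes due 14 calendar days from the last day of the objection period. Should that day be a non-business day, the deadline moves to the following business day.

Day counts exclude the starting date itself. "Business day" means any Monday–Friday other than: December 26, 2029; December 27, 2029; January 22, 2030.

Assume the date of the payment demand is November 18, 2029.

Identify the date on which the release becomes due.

Adding 21 calendar days to November 18, 2029 gives December 9, 2029, which is the last day of the objection period.
The date on which the release becomes due: December 9, 2029 + 14 days = December 23, 2029. That falls on a Sunday, so it rolls to the next business day, Monday, December 24, 2029.

December 24, 2029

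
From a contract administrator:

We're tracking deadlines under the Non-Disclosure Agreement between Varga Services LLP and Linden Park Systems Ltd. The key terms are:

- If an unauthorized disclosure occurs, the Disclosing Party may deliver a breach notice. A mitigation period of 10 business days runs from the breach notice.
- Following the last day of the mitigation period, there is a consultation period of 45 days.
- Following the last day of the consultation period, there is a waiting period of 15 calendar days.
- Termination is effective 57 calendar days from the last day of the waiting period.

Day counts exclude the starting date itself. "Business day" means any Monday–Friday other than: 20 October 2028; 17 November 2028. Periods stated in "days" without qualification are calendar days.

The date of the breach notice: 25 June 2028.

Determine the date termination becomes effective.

From Sunday, 25 June 2028, 10 business days (Jun 26, Jun 27, Jun 28, Jun 29, Jun 30, Jul 3, Jul 4, Jul 5, Jul 6, Jul 7, skipping weekends) brings us to Friday, 7 July 2028, which is the last day of the mitigation period.
Adding 45 calendar days to 7 July 2028 gives 21 August 2028, which is the last day of the consultation period.
Adding 15 calendar days to 21 August 2028 gives 5 September 2028, which is the last day of the waiting period.
Adding 57 calendar days to 5 September 2028 gives 1 November 2028, which is the date termination becomes effective.

1 November 2028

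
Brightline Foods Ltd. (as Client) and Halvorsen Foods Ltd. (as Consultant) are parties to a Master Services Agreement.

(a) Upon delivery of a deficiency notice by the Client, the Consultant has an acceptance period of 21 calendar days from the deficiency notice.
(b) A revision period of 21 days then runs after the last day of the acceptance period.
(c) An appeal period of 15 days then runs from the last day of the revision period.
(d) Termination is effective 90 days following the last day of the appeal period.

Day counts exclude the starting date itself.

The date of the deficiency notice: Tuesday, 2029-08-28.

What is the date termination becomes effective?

2030-01-22

The last day of the acceptance period: 21 calendar days after 2029-08-28 is 2029-09-18.
The last day of the revision period: 2029-09-18 + 21 days = 2029-10-09.
The last day of the appeal period: 15 calendar days after 2029-10-09 is 2029-10-24.
The date termination becomes effective: 2029-10-24 + 90 days = 2030-01-22.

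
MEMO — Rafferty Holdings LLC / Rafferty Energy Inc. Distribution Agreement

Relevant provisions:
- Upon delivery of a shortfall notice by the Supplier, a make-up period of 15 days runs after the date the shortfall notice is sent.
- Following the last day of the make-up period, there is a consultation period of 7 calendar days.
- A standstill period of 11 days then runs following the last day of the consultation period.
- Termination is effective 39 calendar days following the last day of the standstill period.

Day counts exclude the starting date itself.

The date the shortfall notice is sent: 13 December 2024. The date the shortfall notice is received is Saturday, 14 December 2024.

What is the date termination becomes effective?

Adding 15 calendar days to 13 December 2024 gives 28 December 2024, which is the last day of the make-up period.
Adding 7 calendar days to 28 December 2024 gives 4 January 2025, which is the last day of the consultation period.
Adding 11 calendar days to 4 January 2025 gives 15 January 2025, which is the last day of the standstill period.
The date termination becomes effective: 39 calendar days after 15 January 2025 is 23 February 2025.

23 February 2025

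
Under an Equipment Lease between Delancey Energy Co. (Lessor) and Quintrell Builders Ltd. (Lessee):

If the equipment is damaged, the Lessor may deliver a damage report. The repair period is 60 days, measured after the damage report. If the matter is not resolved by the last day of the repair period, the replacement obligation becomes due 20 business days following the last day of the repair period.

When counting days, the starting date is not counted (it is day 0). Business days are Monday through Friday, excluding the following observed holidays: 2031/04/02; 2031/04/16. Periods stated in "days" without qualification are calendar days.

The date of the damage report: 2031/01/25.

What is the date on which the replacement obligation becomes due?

2031/04/25

The last day of the repair period: 2031/01/25 + 60 days = 2031/03/26.
The date on which the replacement obligation becomes due: counting 20 business days from Wednesday, 2031/03/26 (Mar 27, Mar 28, Mar 31, Apr 1, …, Apr 23, Apr 24, Apr 25, skipping weekends and the listed holidays on Apr 2, Apr 16) reaches Friday, 2031/04/25.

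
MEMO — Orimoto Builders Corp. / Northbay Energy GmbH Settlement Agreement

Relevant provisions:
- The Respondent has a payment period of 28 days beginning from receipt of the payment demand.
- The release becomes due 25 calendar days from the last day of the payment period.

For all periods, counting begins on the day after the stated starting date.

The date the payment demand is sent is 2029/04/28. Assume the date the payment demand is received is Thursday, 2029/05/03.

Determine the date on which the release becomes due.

The last day of the payment period: 28 calendar days after 2029/05/03 is 2029/05/31.
Adding 25 calendar days to 2029/05/31 gives 2029/06/25, which is the date on which the release becomes due.

2029/06/25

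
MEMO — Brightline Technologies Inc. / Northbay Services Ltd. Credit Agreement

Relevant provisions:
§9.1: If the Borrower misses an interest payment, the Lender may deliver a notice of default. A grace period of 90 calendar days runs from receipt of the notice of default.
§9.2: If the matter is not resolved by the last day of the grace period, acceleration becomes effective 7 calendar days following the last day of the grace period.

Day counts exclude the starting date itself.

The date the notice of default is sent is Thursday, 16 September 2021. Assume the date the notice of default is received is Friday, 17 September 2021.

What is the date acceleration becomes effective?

The last day of the grace period: 90 calendar days after 17 September 2021 is 16 December 2021.
The date acceleration becomes effective: 16 December 2021 + 7 days = 23 December 2021.

23 December 2021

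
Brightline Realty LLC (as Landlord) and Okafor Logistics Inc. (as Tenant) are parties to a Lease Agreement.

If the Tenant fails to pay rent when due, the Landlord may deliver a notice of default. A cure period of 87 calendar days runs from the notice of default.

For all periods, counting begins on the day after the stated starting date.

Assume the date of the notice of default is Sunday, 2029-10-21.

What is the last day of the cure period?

Adding 87 calendar days to 2029-10-21 gives 2030-01-16, which is the last day of the cure period.

2030-01-16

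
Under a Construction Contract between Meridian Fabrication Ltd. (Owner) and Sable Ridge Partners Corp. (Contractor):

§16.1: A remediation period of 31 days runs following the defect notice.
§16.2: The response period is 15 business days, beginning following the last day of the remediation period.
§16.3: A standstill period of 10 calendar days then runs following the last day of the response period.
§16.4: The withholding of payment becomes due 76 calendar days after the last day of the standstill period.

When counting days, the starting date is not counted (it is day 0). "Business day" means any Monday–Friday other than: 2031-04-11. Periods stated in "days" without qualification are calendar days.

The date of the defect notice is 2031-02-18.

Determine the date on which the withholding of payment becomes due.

The last day of the remediation period: 2031-02-18 + 31 days = 2031-03-21.
The last day of the response period: counting 15 business days from Friday, 2031-03-21 (Mar 24, Mar 25, Mar 26, Mar 27, …, Apr 9, Apr 10, Apr 14, skipping weekends and the listed holiday on Apr 11) reaches Monday, 2031-04-14.
Adding 10 calendar days to 2031-04-14 gives 2031-04-24, which is the last day of the standstill period.
The date on which the withholding of payment becomes due: 2031-04-24 + 76 days = 2031-07-09.

2031-07-09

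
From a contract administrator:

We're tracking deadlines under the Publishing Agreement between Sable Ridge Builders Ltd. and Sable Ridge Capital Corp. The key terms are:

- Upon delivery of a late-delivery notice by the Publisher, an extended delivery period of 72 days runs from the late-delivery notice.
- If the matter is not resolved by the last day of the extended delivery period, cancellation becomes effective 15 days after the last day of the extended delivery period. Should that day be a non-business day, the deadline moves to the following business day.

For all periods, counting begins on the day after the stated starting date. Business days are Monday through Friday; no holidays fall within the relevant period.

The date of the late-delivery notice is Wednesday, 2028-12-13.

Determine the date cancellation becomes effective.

Adding 72 calendar days to 2028-12-13 gives 2029-02-23, which is the last day of the extended delivery period.
The date cancellation becomes effective: 15 calendar days after 2029-02-23 is 2029-03-10. That falls on a Saturday, so it rolls to the next business day, Monday, 2029-03-12.

2029-03-12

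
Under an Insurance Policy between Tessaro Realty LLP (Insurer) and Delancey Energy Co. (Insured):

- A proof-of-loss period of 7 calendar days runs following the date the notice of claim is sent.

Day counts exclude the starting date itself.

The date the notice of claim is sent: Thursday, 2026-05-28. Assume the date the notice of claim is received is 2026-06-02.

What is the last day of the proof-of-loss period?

The last day of the proof-of-loss period: 7 calendar days after 2026-05-28 is 2026-06-04.

2026-06-04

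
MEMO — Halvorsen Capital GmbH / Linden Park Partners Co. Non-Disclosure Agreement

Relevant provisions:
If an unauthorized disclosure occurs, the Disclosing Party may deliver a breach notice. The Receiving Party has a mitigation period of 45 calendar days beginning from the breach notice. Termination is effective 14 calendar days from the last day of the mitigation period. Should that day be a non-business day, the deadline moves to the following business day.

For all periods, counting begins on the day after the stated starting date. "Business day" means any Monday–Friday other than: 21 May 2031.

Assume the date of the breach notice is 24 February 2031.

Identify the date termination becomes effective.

24 April 2031

The last day of the mitigation period: 24 February 2031 + 45 days = 10 April 2031.
The date termination becomes effective: 10 April 2031 + 14 days = 24 April 2031. 24 April 2031 is a Thursday and is not a listed holiday, so no roll-forward applies.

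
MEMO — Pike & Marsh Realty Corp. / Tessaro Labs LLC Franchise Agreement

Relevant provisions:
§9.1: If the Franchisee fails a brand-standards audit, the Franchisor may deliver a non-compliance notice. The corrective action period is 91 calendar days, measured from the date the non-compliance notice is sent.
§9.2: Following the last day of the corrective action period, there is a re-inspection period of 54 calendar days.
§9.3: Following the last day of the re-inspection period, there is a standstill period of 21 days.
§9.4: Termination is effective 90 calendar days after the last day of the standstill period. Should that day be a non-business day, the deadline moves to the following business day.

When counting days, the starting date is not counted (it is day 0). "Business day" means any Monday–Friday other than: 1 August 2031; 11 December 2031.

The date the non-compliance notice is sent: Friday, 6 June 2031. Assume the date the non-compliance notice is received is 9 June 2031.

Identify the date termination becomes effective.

17 February 2032

Adding 91 calendar days to 6 June 2031 gives 5 September 2031, which is the last day of the corrective action period.
The last day of the re-inspection period: 5 September 2031 + 54 days = 29 October 2031.
Adding 21 calendar days to 29 October 2031 gives 19 November 2031, which is the last day of the standstill period.
Adding 90 calendar days to 19 November 2031 gives 17 February 2032, which is the date termination becomes effective. 17 February 2032 is a Tuesday and is not a listed holiday, so no roll-forward applies.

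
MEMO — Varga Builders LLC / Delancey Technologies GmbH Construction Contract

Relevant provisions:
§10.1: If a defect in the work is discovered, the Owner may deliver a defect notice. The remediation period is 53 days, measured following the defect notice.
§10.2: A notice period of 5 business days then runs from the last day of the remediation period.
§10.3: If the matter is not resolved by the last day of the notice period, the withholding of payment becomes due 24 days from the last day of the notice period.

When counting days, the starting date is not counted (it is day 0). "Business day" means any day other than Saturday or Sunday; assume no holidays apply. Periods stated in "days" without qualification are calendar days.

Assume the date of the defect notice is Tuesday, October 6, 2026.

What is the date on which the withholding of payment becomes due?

December 28, 2026

Adding 53 calendar days to October 6, 2026 gives November 28, 2026, which is the last day of the remediation period.
From Saturday, November 28, 2026, 5 business days (Nov 30, Dec 1, Dec 2, Dec 3, Dec 4, skipping weekends) brings us to Friday, December 4, 2026, which is the last day of the notice period.
The date on which the withholding of payment becomes due: December 4, 2026 + 24 days = December 28, 2026.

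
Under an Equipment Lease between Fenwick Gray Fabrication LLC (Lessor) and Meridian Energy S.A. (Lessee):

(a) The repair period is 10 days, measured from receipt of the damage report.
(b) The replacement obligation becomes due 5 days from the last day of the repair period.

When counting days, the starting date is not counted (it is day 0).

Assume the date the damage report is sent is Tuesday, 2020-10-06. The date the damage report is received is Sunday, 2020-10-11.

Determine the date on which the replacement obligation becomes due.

2020-10-26

The last day of the repair period: 10 calendar days after 2020-10-11 is 2020-10-21.
The date on which the replacement obligation becomes due: 5 calendar days after 2020-10-21 is 2020-10-26.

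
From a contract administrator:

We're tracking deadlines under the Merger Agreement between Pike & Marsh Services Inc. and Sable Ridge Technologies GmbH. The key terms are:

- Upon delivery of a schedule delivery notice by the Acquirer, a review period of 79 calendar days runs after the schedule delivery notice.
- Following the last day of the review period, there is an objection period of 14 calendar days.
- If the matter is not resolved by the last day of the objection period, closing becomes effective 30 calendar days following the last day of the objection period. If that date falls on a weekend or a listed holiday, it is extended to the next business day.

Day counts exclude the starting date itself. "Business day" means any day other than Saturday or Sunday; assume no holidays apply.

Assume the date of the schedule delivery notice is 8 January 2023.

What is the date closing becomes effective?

11 May 2023

The last day of the review period: 8 January 2023 + 79 days = 28 March 2023.
Adding 14 calendar days to 28 March 2023 gives 11 April 2023, which is the last day of the objection period.
Adding 30 calendar days to 11 April 2023 gives 11 May 2023, which is the date closing becomes effective. 11 May 2023 is a Thursday, so no roll-forward applies.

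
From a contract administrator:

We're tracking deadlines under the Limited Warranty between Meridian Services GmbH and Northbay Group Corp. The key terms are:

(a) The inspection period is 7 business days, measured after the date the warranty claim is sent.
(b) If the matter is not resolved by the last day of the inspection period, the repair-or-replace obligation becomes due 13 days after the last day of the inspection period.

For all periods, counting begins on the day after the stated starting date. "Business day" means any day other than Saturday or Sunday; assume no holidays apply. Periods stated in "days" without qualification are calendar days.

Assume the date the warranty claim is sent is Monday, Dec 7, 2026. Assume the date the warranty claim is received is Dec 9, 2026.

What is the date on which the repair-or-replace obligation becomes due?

The last day of the inspection period: 7 business days after Monday, Dec 7, 2026, skipping weekends — Dec 8, Dec 9, Dec 10, Dec 11, Dec 14, Dec 15, Dec 16 — lands on Wednesday, Dec 16, 2026.
Adding 13 calendar days to Dec 16, 2026 gives Dec 29, 2026, which is the date on which the repair-or-replace obligation becomes due.

Dec 29, 2026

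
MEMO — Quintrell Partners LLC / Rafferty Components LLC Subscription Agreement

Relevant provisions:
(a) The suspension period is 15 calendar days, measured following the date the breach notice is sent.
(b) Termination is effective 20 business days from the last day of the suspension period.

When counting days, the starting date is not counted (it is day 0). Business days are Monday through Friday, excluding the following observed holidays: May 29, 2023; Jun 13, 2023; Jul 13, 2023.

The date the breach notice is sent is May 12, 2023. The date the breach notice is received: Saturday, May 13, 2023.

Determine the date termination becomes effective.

Jun 27, 2023

The last day of the suspension period: 15 calendar days after May 12, 2023 is May 27, 2023.
From Saturday, May 27, 2023, 20 business days (May 30, May 31, Jun 1, Jun 2, …, Jun 23, Jun 26, Jun 27, skipping weekends and the listed holidays on May 29, Jun 13) brings us to Tuesday, Jun 27, 2023, which is the date termination becomes effective.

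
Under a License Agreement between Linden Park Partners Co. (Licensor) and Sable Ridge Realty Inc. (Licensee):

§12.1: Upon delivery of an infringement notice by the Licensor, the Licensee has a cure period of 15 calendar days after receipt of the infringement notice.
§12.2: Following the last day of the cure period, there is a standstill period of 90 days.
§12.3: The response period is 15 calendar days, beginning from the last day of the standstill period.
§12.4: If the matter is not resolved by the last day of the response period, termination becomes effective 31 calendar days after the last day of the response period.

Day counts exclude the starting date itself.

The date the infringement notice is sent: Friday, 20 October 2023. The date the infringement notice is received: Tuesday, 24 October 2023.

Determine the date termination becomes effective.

The last day of the cure period: 15 calendar days after 24 October 2023 is 8 November 2023.
The last day of the standstill period: 8 November 2023 + 90 days = 6 February 2024.
The last day of the response period: 6 February 2024 + 15 days = 21 February 2024.
Adding 31 calendar days to 21 February 2024 gives 23 March 2024, which is the date termination becomes effective.

23 March 2024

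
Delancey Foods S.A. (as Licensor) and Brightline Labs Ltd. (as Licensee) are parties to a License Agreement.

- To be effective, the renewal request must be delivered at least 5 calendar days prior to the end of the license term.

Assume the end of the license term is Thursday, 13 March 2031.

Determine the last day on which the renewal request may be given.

Counting back 5 calendar days from 13 March 2031 gives 8 March 2031.

8 March 2031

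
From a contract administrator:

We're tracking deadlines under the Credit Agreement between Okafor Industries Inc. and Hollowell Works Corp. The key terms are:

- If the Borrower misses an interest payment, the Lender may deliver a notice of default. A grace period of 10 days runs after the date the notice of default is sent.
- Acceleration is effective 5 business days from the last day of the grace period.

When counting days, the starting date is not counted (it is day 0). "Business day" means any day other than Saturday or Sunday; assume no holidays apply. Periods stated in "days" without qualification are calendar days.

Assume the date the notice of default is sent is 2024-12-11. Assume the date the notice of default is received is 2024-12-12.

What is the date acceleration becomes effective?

2024-12-27

The last day of the grace period: 2024-12-11 + 10 days = 2024-12-21.
From Saturday, 2024-12-21, 5 business days (Dec 23, Dec 24, Dec 25, Dec 26, Dec 27, skipping weekends) brings us to Friday, 2024-12-27, which is the date acceleration becomes effective.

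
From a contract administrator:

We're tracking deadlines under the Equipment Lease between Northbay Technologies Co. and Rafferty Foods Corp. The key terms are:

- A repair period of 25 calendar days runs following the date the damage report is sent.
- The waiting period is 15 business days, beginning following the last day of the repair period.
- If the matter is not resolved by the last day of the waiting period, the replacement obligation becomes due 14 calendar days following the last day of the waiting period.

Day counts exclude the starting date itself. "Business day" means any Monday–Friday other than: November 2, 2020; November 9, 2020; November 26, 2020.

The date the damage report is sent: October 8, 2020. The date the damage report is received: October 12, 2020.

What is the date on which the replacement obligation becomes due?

The last day of the repair period: October 8, 2020 + 25 days = November 2, 2020.
The last day of the waiting period: counting 15 business days from Monday, November 2, 2020 (Nov 3, Nov 4, Nov 5, Nov 6, …, Nov 20, Nov 23, Nov 24, skipping weekends and the listed holiday on Nov 9) reaches Tuesday, November 24, 2020.
Adding 14 calendar days to November 24, 2020 gives December 8, 2020, which is the date on which the replacement obligation becomes due.

December 8, 2020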